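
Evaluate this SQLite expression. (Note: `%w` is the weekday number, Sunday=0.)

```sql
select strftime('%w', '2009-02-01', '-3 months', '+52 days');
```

First apply '-3 months', '+52 days': 2009-02-01 → 2008-12-23.
2008-12-23 is a Tuesday; with Sunday=0 that is 2.

2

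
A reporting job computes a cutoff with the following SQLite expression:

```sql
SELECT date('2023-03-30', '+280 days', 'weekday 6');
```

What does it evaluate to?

2024-01-06

Applying '+280 days' to 2023-03-30: counting 280 days forward gives 2024-01-04.
`weekday 6` advances to the next Saturday; 2024-01-04 is a Thursday, so it moves forward to 2024-01-06.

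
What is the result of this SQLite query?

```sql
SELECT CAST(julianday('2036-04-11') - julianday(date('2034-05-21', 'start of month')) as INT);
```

`start of month` rewinds 2034-05-21 to 2034-05-01.
30 days remain in May 2034 after the 1st (31 − 1).
Full months from June 2034 through March 2036 contribute their day counts.
Then 11 days into April 2036.
Total: 30 + 30 + 31 + 31 + 30 + 31 + 30 + 31 + 31 + 28 + 31 + 30 + 31 + 30 + 31 + 31 + 30 + 31 + 30 + 31 + 31 + 29 + 31 + 11 = 711.

711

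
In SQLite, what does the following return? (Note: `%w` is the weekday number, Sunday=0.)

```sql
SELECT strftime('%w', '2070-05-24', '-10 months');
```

First apply '-10 months': 2070-05-24 → 2069-07-24.
2069-07-24 is a Wednesday; with Sunday=0 that is 3.

3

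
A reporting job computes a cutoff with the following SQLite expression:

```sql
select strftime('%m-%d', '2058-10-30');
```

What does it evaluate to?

`%m-%d` extracts the month-day: 10-30.

10-30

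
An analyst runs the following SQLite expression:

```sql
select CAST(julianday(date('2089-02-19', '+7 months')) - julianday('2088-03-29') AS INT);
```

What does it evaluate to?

539

Adding +7 months to 2089-02-19 gives 2089-09-19.
2 days remain in March 2088 after the 29th (31 − 29).
Full months from April 2088 through August 2089 contribute their day counts.
Then 19 days into September 2089.
Total: 2 + 30 + 31 + 30 + 31 + 31 + 30 + 31 + 30 + 31 + 31 + 28 + 31 + 30 + 31 + 30 + 31 + 31 + 19 = 539.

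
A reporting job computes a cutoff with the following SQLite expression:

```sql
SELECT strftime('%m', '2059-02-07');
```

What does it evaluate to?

02

`%m` extracts the 2-digit month (01-12): 02.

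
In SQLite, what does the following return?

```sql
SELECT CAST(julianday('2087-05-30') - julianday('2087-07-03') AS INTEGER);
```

-34

1 day remains in May 2087 after the 30th (31 − 30).
June 2087: 30 days.
Then 3 days into July 2087.
Total: 1 + 30 + 3 = 34.
The subtraction is earlier − later, so the result is −34 → -34.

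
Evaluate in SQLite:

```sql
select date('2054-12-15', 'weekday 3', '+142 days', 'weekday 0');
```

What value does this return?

2055-05-09

`weekday 3` advances to the next Wednesday; 2054-12-15 is a Tuesday, so it moves forward to 2054-12-16.
Applying '+142 days' to 2054-12-16: counting 142 days forward gives 2055-05-07.
`weekday 0` advances to the next Sunday; 2055-05-07 is a Friday, so it moves forward to 2055-05-09.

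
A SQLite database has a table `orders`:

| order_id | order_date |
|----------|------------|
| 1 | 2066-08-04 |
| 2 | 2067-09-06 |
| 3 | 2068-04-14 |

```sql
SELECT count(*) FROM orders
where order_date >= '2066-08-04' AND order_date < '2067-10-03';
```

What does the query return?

Rows in [2066-08-04, 2067-10-03): 2066-08-04, 2067-09-06 → 2 rows.

2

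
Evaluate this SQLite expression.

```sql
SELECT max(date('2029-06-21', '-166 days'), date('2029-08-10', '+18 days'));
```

2029-08-28

date('2029-06-21', '-166 days') → 2029-01-06.
date('2029-08-10', '+18 days') → 2029-08-28.
Later of the two is 2029-08-28.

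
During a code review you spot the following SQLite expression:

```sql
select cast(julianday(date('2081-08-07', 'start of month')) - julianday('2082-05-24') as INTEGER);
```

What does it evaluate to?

`start of month` rewinds 2081-08-07 to 2081-08-01.
30 days remain in August 2081 after the 1st (31 − 1).
Full months from September 2081 through April 2082 contribute their day counts.
Then 24 days into May 2082.
Total: 30 + 30 + 31 + 30 + 31 + 31 + 28 + 31 + 30 + 24 = 296.
The subtraction is earlier − later, so the result is −296 → -296.

-296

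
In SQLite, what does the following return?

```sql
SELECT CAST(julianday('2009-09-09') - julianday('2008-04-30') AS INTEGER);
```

0 days remain in April 2008 after the 30th (30 − 30).
Full months from May 2008 through August 2009 contribute their day counts.
Then 9 days into September 2009.
Total: 0 + 31 + 30 + 31 + 31 + 30 + 31 + 30 + 31 + 31 + 28 + 31 + 30 + 31 + 30 + 31 + 31 + 9 = 497.

497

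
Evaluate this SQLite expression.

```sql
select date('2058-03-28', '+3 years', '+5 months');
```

Adding +3 years to 2058-03-28 gives 2061-03-28.
Adding +5 months to 2061-03-28 gives 2061-08-28.

2061-08-28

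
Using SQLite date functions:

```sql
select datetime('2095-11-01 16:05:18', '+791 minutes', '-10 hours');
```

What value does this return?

791 minutes = 13h 11m; +791 minutes from 2095-11-01 16:05:18 is 2095-11-02 05:16:18 (crosses midnight).
-10 hours from 2095-11-02 05:16:18 is 2095-11-01 19:16:18 (crosses midnight).

2095-11-01 19:16:18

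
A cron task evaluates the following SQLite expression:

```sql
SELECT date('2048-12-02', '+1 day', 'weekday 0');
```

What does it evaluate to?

2048-12-06

Advancing 1 more day within December lands on 2048-12-03.
`weekday 0` advances to the next Sunday; 2048-12-03 is a Thursday, so it moves forward to 2048-12-06.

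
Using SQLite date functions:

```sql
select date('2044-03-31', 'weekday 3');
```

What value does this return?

`weekday 3` advances to the next Wednesday; 2044-03-31 is a Thursday, so it moves forward to 2044-04-06.

2044-04-06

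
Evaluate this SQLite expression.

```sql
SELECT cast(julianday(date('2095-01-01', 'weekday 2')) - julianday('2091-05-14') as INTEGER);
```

1331

`weekday 2` advances to the next Tuesday; 2095-01-01 is a Saturday, so it moves forward to 2095-01-04.
17 days remain in May 2091 after the 14th (31 − 14).
Full months from June 2091 through December 2094 contribute their day counts.
Then 4 days into January 2095.
Total: 17 + 30 + 31 + 31 + 30 + 31 + 30 + 31 + 31 + 29 + 31 + 30 + 31 + 30 + 31 + 31 + 30 + 31 + 30 + 31 + 31 + 28 + 31 + 30 + 31 + 30 + 31 + 31 + 30 + 31 + 30 + 31 + 31 + 28 + 31 + 30 + 31 + 30 + 31 + 31 + 30 + 31 + 30 + 31 + 4 = 1331.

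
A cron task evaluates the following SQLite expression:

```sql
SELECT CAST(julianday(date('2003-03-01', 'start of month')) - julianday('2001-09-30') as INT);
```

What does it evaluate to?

`start of month` rewinds 2003-03-01 to 2003-03-01.
0 days remain in September 2001 after the 30th (30 − 30).
Full months from October 2001 through February 2003 contribute their day counts.
Then 1 day into March 2003.
Total: 0 + 31 + 30 + 31 + 31 + 28 + 31 + 30 + 31 + 30 + 31 + 31 + 30 + 31 + 30 + 31 + 31 + 28 + 1 = 517.

517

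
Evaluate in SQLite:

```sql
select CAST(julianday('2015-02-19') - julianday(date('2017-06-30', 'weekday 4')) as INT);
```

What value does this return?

-868

`weekday 4` advances to the next Thursday; 2017-06-30 is a Friday, so it moves forward to 2017-07-06.
9 days remain in February 2015 after the 19th (28 − 19).
Full months from March 2015 through June 2017 contribute their day counts.
Then 6 days into July 2017.
Total: 9 + 31 + 30 + 31 + 30 + 31 + 31 + 30 + 31 + 30 + 31 + 31 + 29 + 31 + 30 + 31 + 30 + 31 + 31 + 30 + 31 + 30 + 31 + 31 + 28 + 31 + 30 + 31 + 30 + 6 = 868.
The subtraction is earlier − later, so the result is −868 → -868.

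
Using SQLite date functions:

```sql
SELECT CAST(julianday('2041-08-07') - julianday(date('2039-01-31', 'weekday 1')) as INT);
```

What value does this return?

919

`weekday 1` advances to the next Monday; 2039-01-31 is already a Monday, so it stays at 2039-01-31.
0 days remain in January 2039 after the 31st (31 − 31).
Full months from February 2039 through July 2041 contribute their day counts.
Then 7 days into August 2041.
Total: 0 + 28 + 31 + 30 + 31 + 30 + 31 + 31 + 30 + 31 + 30 + 31 + 31 + 29 + 31 + 30 + 31 + 30 + 31 + 31 + 30 + 31 + 30 + 31 + 31 + 28 + 31 + 30 + 31 + 30 + 31 + 7 = 919.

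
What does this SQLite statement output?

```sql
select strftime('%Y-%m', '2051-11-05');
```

`%Y-%m` extracts the year-month: 2051-11.

2051-11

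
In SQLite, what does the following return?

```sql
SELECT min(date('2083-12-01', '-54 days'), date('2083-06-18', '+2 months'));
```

2083-08-18

date('2083-12-01', '-54 days') → 2083-10-08.
date('2083-06-18', '+2 months') → 2083-08-18.
Earlier of the two is 2083-08-18.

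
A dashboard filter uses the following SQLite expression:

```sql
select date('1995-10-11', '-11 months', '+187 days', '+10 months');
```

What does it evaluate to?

Adding -11 months to 1995-10-11 gives 1994-11-11.
Applying '+187 days' to 1994-11-11: counting 187 days forward gives 1995-05-17.
Adding +10 months to 1995-05-17 gives 1996-03-17.

1996-03-17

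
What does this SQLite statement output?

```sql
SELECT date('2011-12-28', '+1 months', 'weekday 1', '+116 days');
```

2012-05-25

Adding +1 month to 2011-12-28 gives 2012-01-28.
`weekday 1` advances to the next Monday; 2012-01-28 is a Saturday, so it moves forward to 2012-01-30.
Applying '+116 days' to 2012-01-30: counting 116 days forward gives 2012-05-25.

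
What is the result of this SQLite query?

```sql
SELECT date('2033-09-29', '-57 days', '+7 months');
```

Applying '-57 days' to 2033-09-29: counting 57 days back gives 2033-08-03.
Adding +7 months to 2033-08-03 gives 2034-03-03.

2034-03-03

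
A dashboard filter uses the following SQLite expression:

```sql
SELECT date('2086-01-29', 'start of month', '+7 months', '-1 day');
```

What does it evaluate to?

2086-07-31

`start of month` rewinds 2086-01-29 to 2086-01-01.
Adding +7 months to 2086-01-01 gives 2086-08-01.
Going back 1 day from 2086-08-01 reaches 2086-07-31 (last day of July, 31 days).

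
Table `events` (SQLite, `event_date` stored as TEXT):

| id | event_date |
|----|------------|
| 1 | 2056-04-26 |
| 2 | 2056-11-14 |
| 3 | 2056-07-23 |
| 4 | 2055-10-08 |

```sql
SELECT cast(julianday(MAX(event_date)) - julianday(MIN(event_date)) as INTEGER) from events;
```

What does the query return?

MIN = 2055-10-08, MAX = 2056-11-14.
23 days remain in October 2055 after the 8th (31 − 8).
Full months from November 2055 through October 2056 contribute their day counts.
Then 14 days into November 2056.
Total: 23 + 30 + 31 + 31 + 29 + 31 + 30 + 31 + 30 + 31 + 31 + 30 + 31 + 14 = 403.

403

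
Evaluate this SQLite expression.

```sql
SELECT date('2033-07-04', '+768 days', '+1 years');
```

Applying '+768 days' to 2033-07-04: counting 768 days forward gives 2035-08-11.
Adding +1 year to 2035-08-11 gives 2036-08-11.

2036-08-11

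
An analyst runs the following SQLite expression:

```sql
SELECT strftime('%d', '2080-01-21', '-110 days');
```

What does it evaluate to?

First apply '-110 days': 2080-01-21 → 2079-10-03.
`%d` extracts the 2-digit day of month: 03.

03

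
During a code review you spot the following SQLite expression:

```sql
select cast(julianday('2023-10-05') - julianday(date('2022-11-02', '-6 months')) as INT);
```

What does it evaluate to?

521

Adding -6 months to 2022-11-02 gives 2022-05-02.
29 days remain in May 2022 after the 2nd (31 − 2).
Full months from June 2022 through September 2023 contribute their day counts.
Then 5 days into October 2023.
Total: 29 + 30 + 31 + 31 + 30 + 31 + 30 + 31 + 31 + 28 + 31 + 30 + 31 + 30 + 31 + 31 + 30 + 5 = 521.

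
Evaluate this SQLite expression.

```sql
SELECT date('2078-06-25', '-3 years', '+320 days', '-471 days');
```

2075-01-25

Adding -3 years to 2078-06-25 gives 2075-06-25.
Applying '+320 days' to 2075-06-25: counting 320 days forward gives 2076-05-10.
Applying '-471 days' to 2076-05-10: counting 471 days back gives 2075-01-25.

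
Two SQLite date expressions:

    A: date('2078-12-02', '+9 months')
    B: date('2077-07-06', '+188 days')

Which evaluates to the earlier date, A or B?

A = 2079-09-02.
B = 2078-01-10.
B is earlier.

B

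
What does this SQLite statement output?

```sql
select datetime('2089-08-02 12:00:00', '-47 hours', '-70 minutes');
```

2089-07-31 11:50:00

-47 hours from 2089-08-02 12:00:00 is 2089-07-31 13:00:00 (crosses midnight).
70 minutes = 1h 10m; -70 minutes from 2089-07-31 13:00:00 is 2089-07-31 11:50:00.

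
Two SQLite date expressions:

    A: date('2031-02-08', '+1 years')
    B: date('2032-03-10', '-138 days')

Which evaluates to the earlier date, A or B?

A = 2032-02-08.
B = 2031-10-24.
B is earlier.

B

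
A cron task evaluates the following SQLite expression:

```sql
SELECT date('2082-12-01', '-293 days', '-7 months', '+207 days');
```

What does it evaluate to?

Applying '-293 days' to 2082-12-01: counting 293 days back gives 2082-02-11.
Adding -7 months to 2082-02-11 gives 2081-07-11.
Applying '+207 days' to 2081-07-11: counting 207 days forward gives 2082-02-03.

2082-02-03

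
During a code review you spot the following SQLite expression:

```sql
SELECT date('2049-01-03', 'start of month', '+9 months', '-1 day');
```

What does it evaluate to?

2049-09-30

`start of month` rewinds 2049-01-03 to 2049-01-01.
Adding +9 months to 2049-01-01 gives 2049-10-01.
Going back 1 day from 2049-10-01 reaches 2049-09-30 (last day of September, 30 days).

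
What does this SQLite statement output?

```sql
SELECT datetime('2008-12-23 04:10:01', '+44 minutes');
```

+44 minutes from 2008-12-23 04:10:01 is 2008-12-23 04:54:01.

2008-12-23 04:54:01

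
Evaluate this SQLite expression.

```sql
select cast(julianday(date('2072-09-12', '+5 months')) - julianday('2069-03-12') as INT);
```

Adding +5 months to 2072-09-12 gives 2073-02-12.
19 days remain in March 2069 after the 12th (31 − 12).
Full months from April 2069 through January 2073 contribute their day counts.
Then 12 days into February 2073.
Total: 19 + 30 + 31 + 30 + 31 + 31 + 30 + 31 + 30 + 31 + 31 + 28 + 31 + 30 + 31 + 30 + 31 + 31 + 30 + 31 + 30 + 31 + 31 + 28 + 31 + 30 + 31 + 30 + 31 + 31 + 30 + 31 + 30 + 31 + 31 + 29 + 31 + 30 + 31 + 30 + 31 + 31 + 30 + 31 + 30 + 31 + 31 + 12 = 1433.

1433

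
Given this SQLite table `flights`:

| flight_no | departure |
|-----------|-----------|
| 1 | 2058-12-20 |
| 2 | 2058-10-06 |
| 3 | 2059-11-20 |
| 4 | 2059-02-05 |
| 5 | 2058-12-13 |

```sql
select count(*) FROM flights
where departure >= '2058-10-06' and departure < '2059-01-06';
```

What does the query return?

3

Rows in [2058-10-06, 2059-01-06): 2058-12-20, 2058-10-06, 2058-12-13 → 3 rows.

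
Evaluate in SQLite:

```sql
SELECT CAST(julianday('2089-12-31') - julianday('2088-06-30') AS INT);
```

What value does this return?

549

0 days remain in June 2088 after the 30th (30 − 30).
Full months from July 2088 through November 2089 contribute their day counts.
Then 31 days into December 2089.
Total: 0 + 31 + 31 + 30 + 31 + 30 + 31 + 31 + 28 + 31 + 30 + 31 + 30 + 31 + 31 + 30 + 31 + 30 + 31 = 549.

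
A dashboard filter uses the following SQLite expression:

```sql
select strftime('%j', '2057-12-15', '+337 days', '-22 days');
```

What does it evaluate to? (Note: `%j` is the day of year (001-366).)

First apply '+337 days', '-22 days': 2057-12-15 → 2058-10-26.
Day-of-year for 2058-10-26: days since 2058-01-01 inclusive = 299, zero-padded to 299.

299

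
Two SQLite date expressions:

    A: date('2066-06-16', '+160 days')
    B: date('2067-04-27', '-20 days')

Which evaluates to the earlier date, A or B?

A = 2066-11-23.
B = 2067-04-07.
A is earlier.

A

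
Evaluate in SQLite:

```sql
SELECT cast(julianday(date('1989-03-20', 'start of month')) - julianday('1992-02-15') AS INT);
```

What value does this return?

`start of month` rewinds 1989-03-20 to 1989-03-01.
30 days remain in March 1989 after the 1st (31 − 1).
Full months from April 1989 through January 1992 contribute their day counts.
Then 15 days into February 1992.
Total: 30 + 30 + 31 + 30 + 31 + 31 + 30 + 31 + 30 + 31 + 31 + 28 + 31 + 30 + 31 + 30 + 31 + 31 + 30 + 31 + 30 + 31 + 31 + 28 + 31 + 30 + 31 + 30 + 31 + 31 + 30 + 31 + 30 + 31 + 31 + 15 = 1081.
The subtraction is earlier − later, so the result is −1081 → -1081.

-1081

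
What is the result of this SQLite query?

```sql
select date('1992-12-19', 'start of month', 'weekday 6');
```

1992-12-05

`start of month` rewinds 1992-12-19 to 1992-12-01.
`weekday 6` advances to the next Saturday; 1992-12-01 is a Tuesday, so it moves forward to 1992-12-05.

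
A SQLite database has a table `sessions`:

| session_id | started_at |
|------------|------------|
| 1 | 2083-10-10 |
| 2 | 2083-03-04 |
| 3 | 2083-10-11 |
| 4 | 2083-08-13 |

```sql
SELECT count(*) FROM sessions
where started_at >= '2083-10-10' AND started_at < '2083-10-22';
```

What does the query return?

Rows in [2083-10-10, 2083-10-22): 2083-10-10, 2083-10-11 → 2 rows.

2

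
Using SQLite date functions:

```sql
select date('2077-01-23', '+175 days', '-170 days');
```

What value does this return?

2077-01-28

Applying '+175 days' to 2077-01-23: counting 175 days forward gives 2077-07-17.
Applying '-170 days' to 2077-07-17: counting 170 days back gives 2077-01-28.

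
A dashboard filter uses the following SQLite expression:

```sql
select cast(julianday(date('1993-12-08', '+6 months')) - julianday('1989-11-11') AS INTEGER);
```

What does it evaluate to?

Adding +6 months to 1993-12-08 gives 1994-06-08.
19 days remain in November 1989 after the 11th (30 − 11).
Full months from December 1989 through May 1994 contribute their day counts.
Then 8 days into June 1994.
Total: 19 + 31 + 31 + 28 + 31 + 30 + 31 + 30 + 31 + 31 + 30 + 31 + 30 + 31 + 31 + 28 + 31 + 30 + 31 + 30 + 31 + 31 + 30 + 31 + 30 + 31 + 31 + 29 + 31 + 30 + 31 + 30 + 31 + 31 + 30 + 31 + 30 + 31 + 31 + 28 + 31 + 30 + 31 + 30 + 31 + 31 + 30 + 31 + 30 + 31 + 31 + 28 + 31 + 30 + 31 + 8 = 1670.

1670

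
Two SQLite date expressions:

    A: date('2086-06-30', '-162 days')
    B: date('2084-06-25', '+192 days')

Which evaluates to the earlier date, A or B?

A = 2086-01-19.
B = 2085-01-03.
B is earlier.

B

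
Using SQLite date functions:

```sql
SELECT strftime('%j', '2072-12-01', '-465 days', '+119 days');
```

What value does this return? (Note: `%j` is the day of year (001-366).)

First apply '-465 days', '+119 days': 2072-12-01 → 2071-12-21.
Day-of-year for 2071-12-21: days since 2071-01-01 inclusive = 355, zero-padded to 355.

355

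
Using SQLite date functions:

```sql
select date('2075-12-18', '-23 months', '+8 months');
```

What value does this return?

2074-09-18

Adding -23 months to 2075-12-18 gives 2074-01-18.
Adding +8 months to 2074-01-18 gives 2074-09-18.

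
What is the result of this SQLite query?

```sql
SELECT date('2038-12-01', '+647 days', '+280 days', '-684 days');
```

2039-08-01

Applying '+647 days' to 2038-12-01: counting 647 days forward gives 2040-09-08.
Applying '+280 days' to 2040-09-08: counting 280 days forward gives 2041-06-15.
Applying '-684 days' to 2041-06-15: counting 684 days back gives 2039-08-01.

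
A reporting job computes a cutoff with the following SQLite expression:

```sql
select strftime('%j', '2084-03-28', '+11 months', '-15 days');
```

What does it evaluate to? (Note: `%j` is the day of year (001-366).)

First apply '+11 months', '-15 days': 2084-03-28 → 2085-02-13.
Day-of-year for 2085-02-13: days since 2085-01-01 inclusive = 44, zero-padded to 044.

044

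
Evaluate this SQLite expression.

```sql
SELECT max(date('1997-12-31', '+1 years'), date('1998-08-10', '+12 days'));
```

date('1997-12-31', '+1 years') → 1998-12-31.
date('1998-08-10', '+12 days') → 1998-08-22.
Later of the two is 1998-12-31.

1998-12-31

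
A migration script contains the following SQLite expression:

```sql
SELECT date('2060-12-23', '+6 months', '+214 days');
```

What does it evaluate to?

Adding +6 months to 2060-12-23 gives 2061-06-23.
Applying '+214 days' to 2061-06-23: counting 214 days forward gives 2062-01-23.

2062-01-23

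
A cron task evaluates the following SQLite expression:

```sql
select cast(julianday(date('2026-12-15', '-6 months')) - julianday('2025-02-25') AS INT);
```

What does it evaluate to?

Adding -6 months to 2026-12-15 gives 2026-06-15.
3 days remain in February 2025 after the 25th (28 − 25).
Full months from March 2025 through May 2026 contribute their day counts.
Then 15 days into June 2026.
Total: 3 + 31 + 30 + 31 + 30 + 31 + 31 + 30 + 31 + 30 + 31 + 31 + 28 + 31 + 30 + 31 + 15 = 475.

475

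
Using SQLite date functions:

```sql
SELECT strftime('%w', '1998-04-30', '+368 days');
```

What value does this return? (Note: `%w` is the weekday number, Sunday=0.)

First apply '+368 days': 1998-04-30 → 1999-05-03.
1999-05-03 is a Monday; with Sunday=0 that is 1.

1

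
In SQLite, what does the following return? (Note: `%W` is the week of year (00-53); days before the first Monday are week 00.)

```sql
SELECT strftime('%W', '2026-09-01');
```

2026-09-01 is a Tuesday. SQLite's %W counts Mondays since the year started; the result is 35.

35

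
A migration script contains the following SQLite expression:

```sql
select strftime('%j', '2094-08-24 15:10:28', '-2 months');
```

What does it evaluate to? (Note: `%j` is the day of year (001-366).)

First apply '-2 months': 2094-08-24 15:10:28 → 2094-06-24 15:10:28.
Day-of-year for 2094-06-24: days since 2094-01-01 inclusive = 175, zero-padded to 175.

175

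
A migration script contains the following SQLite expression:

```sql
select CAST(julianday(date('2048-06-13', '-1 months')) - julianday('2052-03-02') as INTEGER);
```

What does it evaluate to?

Adding -1 month to 2048-06-13 gives 2048-05-13.
18 days remain in May 2048 after the 13th (31 − 13).
Full months from June 2048 through February 2052 contribute their day counts.
Then 2 days into March 2052.
Total: 18 + 30 + 31 + 31 + 30 + 31 + 30 + 31 + 31 + 28 + 31 + 30 + 31 + 30 + 31 + 31 + 30 + 31 + 30 + 31 + 31 + 28 + 31 + 30 + 31 + 30 + 31 + 31 + 30 + 31 + 30 + 31 + 31 + 28 + 31 + 30 + 31 + 30 + 31 + 31 + 30 + 31 + 30 + 31 + 31 + 29 + 2 = 1389.
The subtraction is earlier − later, so the result is −1389 → -1389.

-1389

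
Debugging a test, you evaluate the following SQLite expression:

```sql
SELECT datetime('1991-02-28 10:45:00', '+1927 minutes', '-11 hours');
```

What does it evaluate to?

1991-03-01 07:52:00

1927 minutes = 32h 7m; +1927 minutes from 1991-02-28 10:45:00 is 1991-03-01 18:52:00 (crosses midnight).
-11 hours from 1991-03-01 18:52:00 is 1991-03-01 07:52:00.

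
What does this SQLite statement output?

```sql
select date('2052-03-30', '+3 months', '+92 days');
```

2052-09-30

Adding +3 months to 2052-03-30 gives 2052-06-30.
Applying '+92 days' to 2052-06-30: counting 92 days forward gives 2052-09-30.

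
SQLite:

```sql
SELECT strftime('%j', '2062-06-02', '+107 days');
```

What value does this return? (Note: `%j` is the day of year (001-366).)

260

First apply '+107 days': 2062-06-02 → 2062-09-17.
Day-of-year for 2062-09-17: days since 2062-01-01 inclusive = 260, zero-padded to 260.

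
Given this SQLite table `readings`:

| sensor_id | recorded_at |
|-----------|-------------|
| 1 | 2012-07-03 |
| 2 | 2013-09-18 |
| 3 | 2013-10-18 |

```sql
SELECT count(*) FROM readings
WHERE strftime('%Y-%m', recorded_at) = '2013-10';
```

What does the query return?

Rows with year-month 2013-10: 2013-10-18 → 1.

1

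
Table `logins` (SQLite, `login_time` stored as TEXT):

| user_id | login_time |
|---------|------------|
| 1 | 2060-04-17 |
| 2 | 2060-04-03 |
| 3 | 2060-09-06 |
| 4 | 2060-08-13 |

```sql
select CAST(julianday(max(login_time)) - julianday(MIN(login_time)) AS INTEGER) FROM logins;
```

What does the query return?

MIN = 2060-04-03, MAX = 2060-09-06.
27 days remain in April 2060 after the 3rd (30 − 3).
May 2060: 31 days.
June 2060: 30 days.
July 2060: 31 days.
August 2060: 31 days.
Then 6 days into September 2060.
Total: 27 + 31 + 30 + 31 + 31 + 6 = 156.

156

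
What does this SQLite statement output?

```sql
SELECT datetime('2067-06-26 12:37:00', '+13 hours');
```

+13 hours from 2067-06-26 12:37:00 is 2067-06-27 01:37:00 (crosses midnight).

2067-06-27 01:37:00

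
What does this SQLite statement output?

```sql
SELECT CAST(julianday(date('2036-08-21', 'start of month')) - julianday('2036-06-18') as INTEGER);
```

44

`start of month` rewinds 2036-08-21 to 2036-08-01.
12 days remain in June 2036 after the 18th (30 − 18).
July 2036: 31 days.
Then 1 day into August 2036.
Total: 12 + 31 + 1 = 44.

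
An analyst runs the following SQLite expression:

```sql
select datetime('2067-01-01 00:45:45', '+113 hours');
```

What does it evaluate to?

2067-01-05 17:45:45

+113 hours from 2067-01-01 00:45:45 is 2067-01-05 17:45:45 (crosses midnight).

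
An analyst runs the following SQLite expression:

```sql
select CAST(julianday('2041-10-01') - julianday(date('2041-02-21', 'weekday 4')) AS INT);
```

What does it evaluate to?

`weekday 4` advances to the next Thursday; 2041-02-21 is already a Thursday, so it stays at 2041-02-21.
7 days remain in February 2041 after the 21st (28 − 21).
Full months from March 2041 through September 2041 contribute their day counts.
Then 1 day into October 2041.
Total: 7 + 31 + 30 + 31 + 30 + 31 + 31 + 30 + 1 = 222.

222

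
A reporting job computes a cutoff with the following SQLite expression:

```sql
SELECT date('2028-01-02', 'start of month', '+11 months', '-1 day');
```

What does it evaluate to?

2028-11-30

`start of month` rewinds 2028-01-02 to 2028-01-01.
Adding +11 months to 2028-01-01 gives 2028-12-01.
Going back 1 day from 2028-12-01 reaches 2028-11-30 (last day of November, 30 days).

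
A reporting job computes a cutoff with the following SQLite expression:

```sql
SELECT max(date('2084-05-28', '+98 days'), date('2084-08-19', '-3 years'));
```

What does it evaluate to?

2084-09-03

date('2084-05-28', '+98 days') → 2084-09-03.
date('2084-08-19', '-3 years') → 2081-08-19.
Later of the two is 2084-09-03.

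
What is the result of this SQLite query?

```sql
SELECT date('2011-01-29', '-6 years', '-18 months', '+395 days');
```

Adding -6 years to 2011-01-29 gives 2005-01-29.
Adding -18 months to 2005-01-29 gives 2003-07-29.
Applying '+395 days' to 2003-07-29: counting 395 days forward gives 2004-08-27.

2004-08-27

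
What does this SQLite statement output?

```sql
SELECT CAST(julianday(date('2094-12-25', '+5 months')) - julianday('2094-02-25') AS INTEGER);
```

454

Adding +5 months to 2094-12-25 gives 2095-05-25.
3 days remain in February 2094 after the 25th (28 − 25).
Full months from March 2094 through April 2095 contribute their day counts.
Then 25 days into May 2095.
Total: 3 + 31 + 30 + 31 + 30 + 31 + 31 + 30 + 31 + 30 + 31 + 31 + 28 + 31 + 30 + 25 = 454.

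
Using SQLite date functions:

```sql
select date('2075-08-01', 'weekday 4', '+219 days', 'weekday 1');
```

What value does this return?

2076-03-09

`weekday 4` advances to the next Thursday; 2075-08-01 is already a Thursday, so it stays at 2075-08-01.
Applying '+219 days' to 2075-08-01: counting 219 days forward gives 2076-03-07.
`weekday 1` advances to the next Monday; 2076-03-07 is a Saturday, so it moves forward to 2076-03-09.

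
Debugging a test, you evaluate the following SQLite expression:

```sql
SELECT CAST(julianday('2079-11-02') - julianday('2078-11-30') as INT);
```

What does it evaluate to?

0 days remain in November 2078 after the 30th (30 − 30).
Full months from December 2078 through October 2079 contribute their day counts.
Then 2 days into November 2079.
Total: 0 + 31 + 31 + 28 + 31 + 30 + 31 + 30 + 31 + 31 + 30 + 31 + 2 = 337.

337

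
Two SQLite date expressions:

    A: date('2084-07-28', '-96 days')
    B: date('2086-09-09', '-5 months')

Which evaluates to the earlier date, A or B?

A = 2084-04-23.
B = 2086-04-09.
A is earlier.

A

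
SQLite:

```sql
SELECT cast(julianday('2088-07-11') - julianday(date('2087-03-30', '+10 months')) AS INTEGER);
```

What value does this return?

163

Adding +10 months to 2087-03-30 gives 2088-01-30.
1 day remains in January 2088 after the 30th (31 − 30).
February 2088: 29 days (leap year).
March 2088: 31 days.
April 2088: 30 days.
May 2088: 31 days.
June 2088: 30 days.
Then 11 days into July 2088.
Total: 1 + 29 + 31 + 30 + 31 + 30 + 11 = 163.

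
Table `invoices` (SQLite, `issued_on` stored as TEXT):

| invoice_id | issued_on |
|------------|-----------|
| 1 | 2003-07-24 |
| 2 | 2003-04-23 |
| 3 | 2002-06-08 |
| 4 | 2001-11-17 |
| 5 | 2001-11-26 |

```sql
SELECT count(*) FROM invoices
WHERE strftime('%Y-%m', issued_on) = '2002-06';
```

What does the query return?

Rows with year-month 2002-06: 2002-06-08 → 1.

1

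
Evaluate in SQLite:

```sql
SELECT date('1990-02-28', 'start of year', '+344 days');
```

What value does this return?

1990-12-11

`start of year` rewinds 1990-02-28 to 1990-01-01.
Applying '+344 days' to 1990-01-01: counting 344 days forward gives 1990-12-11.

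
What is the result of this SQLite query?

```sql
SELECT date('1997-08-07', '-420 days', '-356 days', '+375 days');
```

Applying '-420 days' to 1997-08-07: counting 420 days back gives 1996-06-13.
Applying '-356 days' to 1996-06-13: counting 356 days back gives 1995-06-23.
Applying '+375 days' to 1995-06-23: counting 375 days forward gives 1996-07-02.

1996-07-02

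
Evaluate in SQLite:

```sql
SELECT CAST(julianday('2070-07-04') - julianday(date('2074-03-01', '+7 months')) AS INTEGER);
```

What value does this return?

-1550

Adding +7 months to 2074-03-01 gives 2074-10-01.
27 days remain in July 2070 after the 4th (31 − 4).
Full months from August 2070 through September 2074 contribute their day counts.
Then 1 day into October 2074.
Total: 27 + 31 + 30 + 31 + 30 + 31 + 31 + 28 + 31 + 30 + 31 + 30 + 31 + 31 + 30 + 31 + 30 + 31 + 31 + 29 + 31 + 30 + 31 + 30 + 31 + 31 + 30 + 31 + 30 + 31 + 31 + 28 + 31 + 30 + 31 + 30 + 31 + 31 + 30 + 31 + 30 + 31 + 31 + 28 + 31 + 30 + 31 + 30 + 31 + 31 + 30 + 1 = 1550.
The subtraction is earlier − later, so the result is −1550 → -1550.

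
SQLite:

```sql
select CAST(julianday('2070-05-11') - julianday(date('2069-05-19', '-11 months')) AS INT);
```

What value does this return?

691

Adding -11 months to 2069-05-19 gives 2068-06-19.
11 days remain in June 2068 after the 19th (30 − 19).
Full months from July 2068 through April 2070 contribute their day counts.
Then 11 days into May 2070.
Total: 11 + 31 + 31 + 30 + 31 + 30 + 31 + 31 + 28 + 31 + 30 + 31 + 30 + 31 + 31 + 30 + 31 + 30 + 31 + 31 + 28 + 31 + 30 + 11 = 691.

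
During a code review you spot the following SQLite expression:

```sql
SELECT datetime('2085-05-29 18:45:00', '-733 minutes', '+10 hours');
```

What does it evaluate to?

733 minutes = 12h 13m; -733 minutes from 2085-05-29 18:45:00 is 2085-05-29 06:32:00.
+10 hours from 2085-05-29 06:32:00 is 2085-05-29 16:32:00.

2085-05-29 16:32:00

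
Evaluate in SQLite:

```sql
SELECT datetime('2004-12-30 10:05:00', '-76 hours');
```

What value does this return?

-76 hours from 2004-12-30 10:05:00 is 2004-12-27 06:05:00 (crosses midnight).

2004-12-27 06:05:00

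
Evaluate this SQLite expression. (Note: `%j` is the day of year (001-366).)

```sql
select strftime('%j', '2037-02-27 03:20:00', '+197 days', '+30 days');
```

First apply '+197 days', '+30 days': 2037-02-27 03:20:00 → 2037-10-12 03:20:00.
Day-of-year for 2037-10-12: days since 2037-01-01 inclusive = 285, zero-padded to 285.

285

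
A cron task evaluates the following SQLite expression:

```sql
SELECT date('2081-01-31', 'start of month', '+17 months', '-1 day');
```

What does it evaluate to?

`start of month` rewinds 2081-01-31 to 2081-01-01.
Adding +17 months to 2081-01-01 gives 2082-06-01.
Going back 1 day from 2082-06-01 reaches 2082-05-31 (last day of May, 31 days).

2082-05-31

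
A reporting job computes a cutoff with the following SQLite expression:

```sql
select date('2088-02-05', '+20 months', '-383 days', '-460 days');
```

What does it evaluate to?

Adding +20 months to 2088-02-05 gives 2089-10-05.
Applying '-383 days' to 2089-10-05: counting 383 days back gives 2088-09-17.
Applying '-460 days' to 2088-09-17: counting 460 days back gives 2087-06-15.

2087-06-15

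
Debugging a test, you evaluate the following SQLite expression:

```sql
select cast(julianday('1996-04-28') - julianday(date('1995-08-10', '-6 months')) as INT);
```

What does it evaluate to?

Adding -6 months to 1995-08-10 gives 1995-02-10.
18 days remain in February 1995 after the 10th (28 − 10).
Full months from March 1995 through March 1996 contribute their day counts.
Then 28 days into April 1996.
Total: 18 + 31 + 30 + 31 + 30 + 31 + 31 + 30 + 31 + 30 + 31 + 31 + 29 + 31 + 28 = 443.

443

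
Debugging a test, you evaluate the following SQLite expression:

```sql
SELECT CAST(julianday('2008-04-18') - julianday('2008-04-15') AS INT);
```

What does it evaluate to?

3

Both dates are in April 2008: 18 − 15 = 3.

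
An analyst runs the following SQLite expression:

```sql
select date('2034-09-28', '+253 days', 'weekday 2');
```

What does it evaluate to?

Applying '+253 days' to 2034-09-28: counting 253 days forward gives 2035-06-08.
`weekday 2` advances to the next Tuesday; 2035-06-08 is a Friday, so it moves forward to 2035-06-12.

2035-06-12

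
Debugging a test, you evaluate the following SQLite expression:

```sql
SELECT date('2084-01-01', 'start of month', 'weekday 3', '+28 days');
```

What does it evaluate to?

2084-02-02

`start of month` rewinds 2084-01-01 to 2084-01-01.
`weekday 3` advances to the next Wednesday; 2084-01-01 is a Saturday, so it moves forward to 2084-01-05.
January 2084 has 31 days; 26 remain after the 5th, so 27 days reach 2084-02-01.
Advancing 1 more day within February lands on 2084-02-02.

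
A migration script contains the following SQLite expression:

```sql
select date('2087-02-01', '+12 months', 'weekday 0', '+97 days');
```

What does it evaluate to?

Adding +12 months to 2087-02-01 gives 2088-02-01.
`weekday 0` advances to the next Sunday; 2088-02-01 is already a Sunday, so it stays at 2088-02-01.
Applying '+97 days' to 2088-02-01: counting 97 days forward gives 2088-05-08.

2088-05-08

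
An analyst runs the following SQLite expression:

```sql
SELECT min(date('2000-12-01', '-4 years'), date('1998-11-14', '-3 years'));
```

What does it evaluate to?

date('2000-12-01', '-4 years') → 1996-12-01.
date('1998-11-14', '-3 years') → 1995-11-14.
Earlier of the two is 1995-11-14.

1995-11-14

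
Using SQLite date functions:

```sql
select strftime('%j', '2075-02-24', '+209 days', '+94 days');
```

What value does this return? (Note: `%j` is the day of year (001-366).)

358

First apply '+209 days', '+94 days': 2075-02-24 → 2075-12-24.
Day-of-year for 2075-12-24: days since 2075-01-01 inclusive = 358, zero-padded to 358.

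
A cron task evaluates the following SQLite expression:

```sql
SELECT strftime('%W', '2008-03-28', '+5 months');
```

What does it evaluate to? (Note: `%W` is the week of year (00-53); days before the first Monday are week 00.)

First apply '+5 months': 2008-03-28 → 2008-08-28.
2008-08-28 is a Thursday. SQLite's %W counts Mondays since the year started; the result is 34.

34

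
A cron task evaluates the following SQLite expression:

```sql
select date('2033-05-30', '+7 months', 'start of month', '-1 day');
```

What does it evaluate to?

Adding +7 months to 2033-05-30 gives 2033-12-30.
`start of month` rewinds 2033-12-30 to 2033-12-01.
Going back 1 day from 2033-12-01 reaches 2033-11-30 (last day of November, 30 days).

2033-11-30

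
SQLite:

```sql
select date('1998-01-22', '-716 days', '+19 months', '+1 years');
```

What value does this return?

Applying '-716 days' to 1998-01-22: counting 716 days back gives 1996-02-06.
Adding +19 months to 1996-02-06 gives 1997-09-06.
Adding +1 year to 1997-09-06 gives 1998-09-06.

1998-09-06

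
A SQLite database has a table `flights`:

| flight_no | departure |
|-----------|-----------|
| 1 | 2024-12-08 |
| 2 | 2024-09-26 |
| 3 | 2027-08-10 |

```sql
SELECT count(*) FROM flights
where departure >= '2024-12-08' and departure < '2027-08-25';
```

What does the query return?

2

Rows in [2024-12-08, 2027-08-25): 2024-12-08, 2027-08-10 → 2 rows.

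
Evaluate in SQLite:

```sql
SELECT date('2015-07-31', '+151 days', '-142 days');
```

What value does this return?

Applying '+151 days' to 2015-07-31: counting 151 days forward gives 2015-12-29.
Applying '-142 days' to 2015-12-29: counting 142 days back gives 2015-08-09.

2015-08-09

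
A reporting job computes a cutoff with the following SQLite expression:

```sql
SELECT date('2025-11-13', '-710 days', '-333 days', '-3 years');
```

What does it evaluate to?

2020-01-05

Applying '-710 days' to 2025-11-13: counting 710 days back gives 2023-12-04.
Applying '-333 days' to 2023-12-04: counting 333 days back gives 2023-01-05.
Adding -3 years to 2023-01-05 gives 2020-01-05.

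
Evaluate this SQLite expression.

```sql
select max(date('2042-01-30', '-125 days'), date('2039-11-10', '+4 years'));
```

date('2042-01-30', '-125 days') → 2041-09-27.
date('2039-11-10', '+4 years') → 2043-11-10.
Later of the two is 2043-11-10.

2043-11-10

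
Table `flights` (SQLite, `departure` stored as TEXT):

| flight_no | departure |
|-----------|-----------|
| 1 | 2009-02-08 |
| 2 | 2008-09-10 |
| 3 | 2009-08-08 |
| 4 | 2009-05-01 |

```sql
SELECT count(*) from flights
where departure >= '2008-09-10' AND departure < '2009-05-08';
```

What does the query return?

3

Rows in [2008-09-10, 2009-05-08): 2009-02-08, 2008-09-10, 2009-05-01 → 3 rows.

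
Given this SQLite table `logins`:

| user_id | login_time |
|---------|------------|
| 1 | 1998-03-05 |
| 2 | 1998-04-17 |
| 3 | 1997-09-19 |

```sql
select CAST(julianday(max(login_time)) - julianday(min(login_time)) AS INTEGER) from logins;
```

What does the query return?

210

MIN = 1997-09-19, MAX = 1998-04-17.
11 days remain in September 1997 after the 19th (30 − 19).
Full months from October 1997 through March 1998 contribute their day counts.
Then 17 days into April 1998.
Total: 11 + 31 + 30 + 31 + 31 + 28 + 31 + 17 = 210.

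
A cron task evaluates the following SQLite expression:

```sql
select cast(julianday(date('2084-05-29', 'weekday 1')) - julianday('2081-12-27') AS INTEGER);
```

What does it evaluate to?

`weekday 1` advances to the next Monday; 2084-05-29 is already a Monday, so it stays at 2084-05-29.
4 days remain in December 2081 after the 27th (31 − 27).
Full months from January 2082 through April 2084 contribute their day counts.
Then 29 days into May 2084.
Total: 4 + 31 + 28 + 31 + 30 + 31 + 30 + 31 + 31 + 30 + 31 + 30 + 31 + 31 + 28 + 31 + 30 + 31 + 30 + 31 + 31 + 30 + 31 + 30 + 31 + 31 + 29 + 31 + 30 + 29 = 884.

884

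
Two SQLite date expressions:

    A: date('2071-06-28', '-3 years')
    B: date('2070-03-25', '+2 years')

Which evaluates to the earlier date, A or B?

A

A = 2068-06-28.
B = 2072-03-25.
A is earlier.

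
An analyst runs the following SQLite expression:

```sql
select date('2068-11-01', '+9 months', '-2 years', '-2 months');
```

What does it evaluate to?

2067-06-01

Adding +9 months to 2068-11-01 gives 2069-08-01.
Adding -2 years to 2069-08-01 gives 2067-08-01.
Adding -2 months to 2067-08-01 gives 2067-06-01.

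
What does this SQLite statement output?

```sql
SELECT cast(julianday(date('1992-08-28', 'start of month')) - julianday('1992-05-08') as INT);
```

85

`start of month` rewinds 1992-08-28 to 1992-08-01.
23 days remain in May 1992 after the 8th (31 − 8).
June 1992: 30 days.
July 1992: 31 days.
Then 1 day into August 1992.
Total: 23 + 30 + 31 + 1 = 85.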